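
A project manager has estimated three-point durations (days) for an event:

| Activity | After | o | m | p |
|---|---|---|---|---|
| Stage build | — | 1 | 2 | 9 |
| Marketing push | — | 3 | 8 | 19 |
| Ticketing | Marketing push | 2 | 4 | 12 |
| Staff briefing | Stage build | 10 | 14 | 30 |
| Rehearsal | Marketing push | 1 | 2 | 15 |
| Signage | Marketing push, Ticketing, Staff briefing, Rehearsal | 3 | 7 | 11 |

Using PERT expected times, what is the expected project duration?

26 days

te_Stage build = (1 + 4·2 + 9)/6 = 18/6 = 3
te_Marketing push = (3 + 4·8 + 19)/6 = 54/6 = 9
te_Ticketing = (2 + 4·4 + 12)/6 = 30/6 = 5
te_Staff briefing = (10 + 4·14 + 30)/6 = 96/6 = 16
te_Rehearsal = (1 + 4·2 + 15)/6 = 24/6 = 4
te_Signage = (3 + 4·7 + 11)/6 = 42/6 = 7

Forward pass:
ES_Stage build = 0; EF_Stage build = 3
ES_Marketing push = 0; EF_Marketing push = 9
ES_Ticketing = 9; EF_Ticketing = 9+5 = 14
ES_Staff briefing = 3; EF_Staff briefing = 3+16 = 19
ES_Rehearsal = 9; EF_Rehearsal = 9+4 = 13
ES_Signage = max(EF_Marketing push=9, EF_Ticketing=14, EF_Staff briefing=19, EF_Rehearsal=13) = 19; EF_Signage = 19+7 = 26
Expected project duration μ = 26 days. Critical path: Stage build → Staff briefing → Signage.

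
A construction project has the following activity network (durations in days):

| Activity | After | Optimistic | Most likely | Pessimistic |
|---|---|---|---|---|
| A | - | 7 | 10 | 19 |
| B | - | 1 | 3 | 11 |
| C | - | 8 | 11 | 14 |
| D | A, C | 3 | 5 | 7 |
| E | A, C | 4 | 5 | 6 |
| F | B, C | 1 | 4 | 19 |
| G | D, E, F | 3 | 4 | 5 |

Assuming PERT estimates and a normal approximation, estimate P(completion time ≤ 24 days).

0.827

te_A = (7 + 4·10 + 19)/6 = 66/6 = 11; σ²_A = ((19−7)/6)² = 4.000
te_B = (1 + 4·3 + 11)/6 = 24/6 = 4; σ²_B = ((11−1)/6)² = 2.778
te_C = (8 + 4·11 + 14)/6 = 66/6 = 11; σ²_C = ((14−8)/6)² = 1.000
te_D = (3 + 4·5 + 7)/6 = 30/6 = 5; σ²_D = ((7−3)/6)² = 0.444
te_E = (4 + 4·5 + 6)/6 = 30/6 = 5; σ²_E = ((6−4)/6)² = 0.111
te_F = (1 + 4·4 + 19)/6 = 36/6 = 6; σ²_F = ((19−1)/6)² = 9.000
te_G = (3 + 4·4 + 5)/6 = 24/6 = 4; σ²_G = ((5−3)/6)² = 0.111

Forward pass:
ES_A = 0; EF_A = 11
ES_B = 0; EF_B = 4
ES_C = 0; EF_C = 11
ES_D = max(EF_A=11, EF_C=11) = 11; EF_D = 11+5 = 16
ES_E = max(EF_A=11, EF_C=11) = 11; EF_E = 11+5 = 16
ES_F = max(EF_B=4, EF_C=11) = 11; EF_F = 11+6 = 17
ES_G = max(EF_D=16, EF_E=16, EF_F=17) = 17; EF_G = 17+4 = 21
Expected project duration μ = 21 days. Critical path: C → F → G.

Variance along critical path = 1.000 + 9.000 + 0.111 = 10.111; σ = √10.111 = 3.180 days.
Z = (24 − 21) / 3.180 = 0.943
P(T ≤ 24) = Φ(0.943) ≈ 0.827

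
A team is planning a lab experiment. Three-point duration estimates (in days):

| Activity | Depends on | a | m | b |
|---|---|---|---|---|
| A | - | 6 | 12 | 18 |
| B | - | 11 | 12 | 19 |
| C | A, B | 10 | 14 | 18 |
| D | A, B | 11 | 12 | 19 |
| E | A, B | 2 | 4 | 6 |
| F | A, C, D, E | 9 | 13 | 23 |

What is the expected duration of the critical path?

te_A = (6 + 4·12 + 18)/6 = 72/6 = 12
te_B = (11 + 4·12 + 19)/6 = 78/6 = 13
te_C = (10 + 4·14 + 18)/6 = 84/6 = 14
te_D = (11 + 4·12 + 19)/6 = 78/6 = 13
te_E = (2 + 4·4 + 6)/6 = 24/6 = 4
te_F = (9 + 4·13 + 23)/6 = 84/6 = 14

Forward pass:
ES_A = 0; EF_A = 12
ES_B = 0; EF_B = 13
ES_C = max(EF_A=12, EF_B=13) = 13; EF_C = 13+14 = 27
ES_D = max(EF_A=12, EF_B=13) = 13; EF_D = 13+13 = 26
ES_E = max(EF_A=12, EF_B=13) = 13; EF_E = 13+4 = 17
ES_F = max(EF_A=12, EF_C=27, EF_D=26, EF_E=17) = 27; EF_F = 27+14 = 41
Expected project duration μ = 41 days. Critical path: B → C → F.

41 days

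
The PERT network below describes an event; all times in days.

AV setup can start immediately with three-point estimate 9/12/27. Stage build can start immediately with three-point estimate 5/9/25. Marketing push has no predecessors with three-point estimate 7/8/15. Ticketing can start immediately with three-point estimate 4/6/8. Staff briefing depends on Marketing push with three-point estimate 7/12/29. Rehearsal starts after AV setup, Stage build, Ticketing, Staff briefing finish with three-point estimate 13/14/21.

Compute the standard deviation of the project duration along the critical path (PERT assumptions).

te_AV setup = (9 + 4·12 + 27)/6 = 84/6 = 14; σ²_AV setup = ((27−9)/6)² = 9.000
te_Stage build = (5 + 4·9 + 25)/6 = 66/6 = 11; σ²_Stage build = ((25−5)/6)² = 11.111
te_Marketing push = (7 + 4·8 + 15)/6 = 54/6 = 9; σ²_Marketing push = ((15−7)/6)² = 1.778
te_Ticketing = (4 + 4·6 + 8)/6 = 36/6 = 6; σ²_Ticketing = ((8−4)/6)² = 0.444
te_Staff briefing = (7 + 4·12 + 29)/6 = 84/6 = 14; σ²_Staff briefing = ((29−7)/6)² = 13.444
te_Rehearsal = (13 + 4·14 + 21)/6 = 90/6 = 15; σ²_Rehearsal = ((21−13)/6)² = 1.778

Forward pass:
ES_AV setup = 0; EF_AV setup = 14
ES_Stage build = 0; EF_Stage build = 11
ES_Marketing push = 0; EF_Marketing push = 9
ES_Ticketing = 0; EF_Ticketing = 6
ES_Staff briefing = 9; EF_Staff briefing = 9+14 = 23
ES_Rehearsal = max(EF_AV setup=14, EF_Stage build=11, EF_Ticketing=6, EF_Staff briefing=23) = 23; EF_Rehearsal = 23+15 = 38
Expected project duration μ = 38 days. Critical path: Marketing push → Staff briefing → Rehearsal.

Variance along critical path = 1.778 + 13.444 + 1.778 = 17.000
σ = √17.000 = 4.123 days

4.12 days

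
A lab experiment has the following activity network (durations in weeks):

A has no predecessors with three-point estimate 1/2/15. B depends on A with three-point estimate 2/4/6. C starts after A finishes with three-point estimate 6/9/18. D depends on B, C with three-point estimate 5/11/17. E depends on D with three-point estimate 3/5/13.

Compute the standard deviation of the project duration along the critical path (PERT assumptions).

te_A = (1 + 4·2 + 15)/6 = 24/6 = 4; σ²_A = ((15−1)/6)² = 5.444
te_B = (2 + 4·4 + 6)/6 = 24/6 = 4; σ²_B = ((6−2)/6)² = 0.444
te_C = (6 + 4·9 + 18)/6 = 60/6 = 10; σ²_C = ((18−6)/6)² = 4.000
te_D = (5 + 4·11 + 17)/6 = 66/6 = 11; σ²_D = ((17−5)/6)² = 4.000
te_E = (3 + 4·5 + 13)/6 = 36/6 = 6; σ²_E = ((13−3)/6)² = 2.778

Forward pass:
ES_A = 0; EF_A = 4
ES_B = 4; EF_B = 4+4 = 8
ES_C = 4; EF_C = 4+10 = 14
ES_D = max(EF_B=8, EF_C=14) = 14; EF_D = 14+11 = 25
ES_E = 25; EF_E = 25+6 = 31
Expected project duration μ = 31 weeks. Critical path: A → C → D → E.

Variance along critical path = 5.444 + 4.000 + 4.000 + 2.778 = 16.222
σ = √16.222 = 4.028 weeks

4.03 weeks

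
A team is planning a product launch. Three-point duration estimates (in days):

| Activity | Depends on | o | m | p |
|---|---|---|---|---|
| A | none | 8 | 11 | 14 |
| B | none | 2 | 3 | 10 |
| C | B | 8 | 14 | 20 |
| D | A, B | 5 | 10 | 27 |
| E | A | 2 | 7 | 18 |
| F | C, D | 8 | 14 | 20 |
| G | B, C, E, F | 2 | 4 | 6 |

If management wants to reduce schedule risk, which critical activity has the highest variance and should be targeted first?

te_A = (8 + 4·11 + 14)/6 = 66/6 = 11; σ²_A = ((14−8)/6)² = 1.000
te_B = (2 + 4·3 + 10)/6 = 24/6 = 4; σ²_B = ((10−2)/6)² = 1.778
te_C = (8 + 4·14 + 20)/6 = 84/6 = 14; σ²_C = ((20−8)/6)² = 4.000
te_D = (5 + 4·10 + 27)/6 = 72/6 = 12; σ²_D = ((27−5)/6)² = 13.444
te_E = (2 + 4·7 + 18)/6 = 48/6 = 8; σ²_E = ((18−2)/6)² = 7.111
te_F = (8 + 4·14 + 20)/6 = 84/6 = 14; σ²_F = ((20−8)/6)² = 4.000
te_G = (2 + 4·4 + 6)/6 = 24/6 = 4; σ²_G = ((6−2)/6)² = 0.444

Forward pass:
ES_A = 0; EF_A = 11
ES_B = 0; EF_B = 4
ES_C = 4; EF_C = 4+14 = 18
ES_D = max(EF_A=11, EF_B=4) = 11; EF_D = 11+12 = 23
ES_E = 11; EF_E = 11+8 = 19
ES_F = max(EF_C=18, EF_D=23) = 23; EF_F = 23+14 = 37
ES_G = max(EF_B=4, EF_C=18, EF_E=19, EF_F=37) = 37; EF_G = 37+4 = 41
Expected project duration μ = 41 days. Critical path: A → D → F → G.

Variances on critical path: σ²_A=1.000, σ²_D=13.444, σ²_F=4.000, σ²_G=0.444.
Largest is σ²_D = 13.444.

D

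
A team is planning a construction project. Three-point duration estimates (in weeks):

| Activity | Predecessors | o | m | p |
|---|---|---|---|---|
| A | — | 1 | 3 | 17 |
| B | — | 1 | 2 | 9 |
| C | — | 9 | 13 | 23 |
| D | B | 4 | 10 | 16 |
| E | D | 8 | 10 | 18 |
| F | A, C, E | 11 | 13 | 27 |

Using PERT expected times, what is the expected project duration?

39 weeks

te_A = (1 + 4·3 + 17)/6 = 30/6 = 5
te_B = (1 + 4·2 + 9)/6 = 18/6 = 3
te_C = (9 + 4·13 + 23)/6 = 84/6 = 14
te_D = (4 + 4·10 + 16)/6 = 60/6 = 10
te_E = (8 + 4·10 + 18)/6 = 66/6 = 11
te_F = (11 + 4·13 + 27)/6 = 90/6 = 15

Forward pass:
ES_A = 0; EF_A = 5
ES_B = 0; EF_B = 3
ES_C = 0; EF_C = 14
ES_D = 3; EF_D = 3+10 = 13
ES_E = 13; EF_E = 13+11 = 24
ES_F = max(EF_A=5, EF_C=14, EF_E=24) = 24; EF_F = 24+15 = 39
Expected project duration μ = 39 weeks. Critical path: B → D → E → F.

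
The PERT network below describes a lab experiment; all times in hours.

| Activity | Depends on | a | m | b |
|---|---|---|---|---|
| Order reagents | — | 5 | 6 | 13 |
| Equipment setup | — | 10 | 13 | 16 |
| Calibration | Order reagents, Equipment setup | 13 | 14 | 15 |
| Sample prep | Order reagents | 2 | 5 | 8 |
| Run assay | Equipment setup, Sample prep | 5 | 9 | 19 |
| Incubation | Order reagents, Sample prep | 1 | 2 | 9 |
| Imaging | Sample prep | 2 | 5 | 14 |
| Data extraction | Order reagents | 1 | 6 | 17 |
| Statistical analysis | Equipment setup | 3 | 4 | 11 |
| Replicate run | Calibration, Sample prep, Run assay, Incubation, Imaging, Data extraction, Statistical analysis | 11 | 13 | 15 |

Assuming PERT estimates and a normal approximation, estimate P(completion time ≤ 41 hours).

0.789

te_Order reagents = (5 + 4·6 + 13)/6 = 42/6 = 7; σ²_Order reagents = ((13−5)/6)² = 1.778
te_Equipment setup = (10 + 4·13 + 16)/6 = 78/6 = 13; σ²_Equipment setup = ((16−10)/6)² = 1.000
te_Calibration = (13 + 4·14 + 15)/6 = 84/6 = 14; σ²_Calibration = ((15−13)/6)² = 0.111
te_Sample prep = (2 + 4·5 + 8)/6 = 30/6 = 5; σ²_Sample prep = ((8−2)/6)² = 1.000
te_Run assay = (5 + 4·9 + 19)/6 = 60/6 = 10; σ²_Run assay = ((19−5)/6)² = 5.444
te_Incubation = (1 + 4·2 + 9)/6 = 18/6 = 3; σ²_Incubation = ((9−1)/6)² = 1.778
te_Imaging = (2 + 4·5 + 14)/6 = 36/6 = 6; σ²_Imaging = ((14−2)/6)² = 4.000
te_Data extraction = (1 + 4·6 + 17)/6 = 42/6 = 7; σ²_Data extraction = ((17−1)/6)² = 7.111
te_Statistical analysis = (3 + 4·4 + 11)/6 = 30/6 = 5; σ²_Statistical analysis = ((11−3)/6)² = 1.778
te_Replicate run = (11 + 4·13 + 15)/6 = 78/6 = 13; σ²_Replicate run = ((15−11)/6)² = 0.444

Forward pass:
ES_Order reagents = 0; EF_Order reagents = 7
ES_Equipment setup = 0; EF_Equipment setup = 13
ES_Calibration = max(EF_Order reagents=7, EF_Equipment setup=13) = 13; EF_Calibration = 13+14 = 27
ES_Sample prep = 7; EF_Sample prep = 7+5 = 12
ES_Run assay = max(EF_Equipment setup=13, EF_Sample prep=12) = 13; EF_Run assay = 13+10 = 23
ES_Incubation = max(EF_Order reagents=7, EF_Sample prep=12) = 12; EF_Incubation = 12+3 = 15
ES_Imaging = 12; EF_Imaging = 12+6 = 18
ES_Data extraction = 7; EF_Data extraction = 7+7 = 14
ES_Statistical analysis = 13; EF_Statistical analysis = 13+5 = 18
ES_Replicate run = max(EF_Calibration=27, EF_Sample prep=12, EF_Run assay=23, EF_Incubation=15, EF_Imaging=18, EF_Data extraction=14, EF_Statistical analysis=18) = 27; EF_Replicate run = 27+13 = 40
Expected project duration μ = 40 hours. Critical path: Equipment setup → Calibration → Replicate run.

Variance along critical path = 1.000 + 0.111 + 0.444 = 1.556; σ = √1.556 = 1.247 hours.
Z = (41 − 40) / 1.247 = 0.802
P(T ≤ 41) = Φ(0.802) ≈ 0.789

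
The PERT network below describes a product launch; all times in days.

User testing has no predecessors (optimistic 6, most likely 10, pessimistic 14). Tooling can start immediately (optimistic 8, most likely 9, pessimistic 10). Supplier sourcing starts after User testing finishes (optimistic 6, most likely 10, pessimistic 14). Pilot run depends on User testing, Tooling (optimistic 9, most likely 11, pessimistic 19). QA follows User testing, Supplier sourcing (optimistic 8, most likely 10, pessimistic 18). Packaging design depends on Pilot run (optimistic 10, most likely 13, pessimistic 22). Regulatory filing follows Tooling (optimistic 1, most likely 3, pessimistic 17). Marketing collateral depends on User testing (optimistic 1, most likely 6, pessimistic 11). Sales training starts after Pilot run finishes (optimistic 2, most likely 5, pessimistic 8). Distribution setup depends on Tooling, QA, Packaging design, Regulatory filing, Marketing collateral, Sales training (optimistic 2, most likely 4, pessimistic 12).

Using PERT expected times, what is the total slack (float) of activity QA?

5 days

te_User testing = (6 + 4·10 + 14)/6 = 60/6 = 10
te_Tooling = (8 + 4·9 + 10)/6 = 54/6 = 9
te_Supplier sourcing = (6 + 4·10 + 14)/6 = 60/6 = 10
te_Pilot run = (9 + 4·11 + 19)/6 = 72/6 = 12
te_QA = (8 + 4·10 + 18)/6 = 66/6 = 11
te_Packaging design = (10 + 4·13 + 22)/6 = 84/6 = 14
te_Regulatory filing = (1 + 4·3 + 17)/6 = 30/6 = 5
te_Marketing collateral = (1 + 4·6 + 11)/6 = 36/6 = 6
te_Sales training = (2 + 4·5 + 8)/6 = 30/6 = 5
te_Distribution setup = (2 + 4·4 + 12)/6 = 30/6 = 5

Forward pass:
ES_User testing = 0; EF_User testing = 10
ES_Tooling = 0; EF_Tooling = 9
ES_Supplier sourcing = 10; EF_Supplier sourcing = 10+10 = 20
ES_Pilot run = max(EF_User testing=10, EF_Tooling=9) = 10; EF_Pilot run = 10+12 = 22
ES_QA = max(EF_User testing=10, EF_Supplier sourcing=20) = 20; EF_QA = 20+11 = 31
ES_Packaging design = 22; EF_Packaging design = 22+14 = 36
ES_Regulatory filing = 9; EF_Regulatory filing = 9+5 = 14
ES_Marketing collateral = 10; EF_Marketing collateral = 10+6 = 16
ES_Sales training = 22; EF_Sales training = 22+5 = 27
ES_Distribution setup = max(EF_Tooling=9, EF_QA=31, EF_Packaging design=36, EF_Regulatory filing=14, EF_Marketing collateral=16, EF_Sales training=27) = 36; EF_Distribution setup = 36+5 = 41
Expected project duration μ = 41 days. Critical path: User testing → Pilot run → Packaging design → Distribution setup.

Backward pass:
LF_Distribution setup = 41; LS_Distribution setup = 41−5 = 36
LF_Sales training = LS_Distribution setup = 36; LS_Sales training = 36−5 = 31
LF_Marketing collateral = LS_Distribution setup = 36; LS_Marketing collateral = 36−6 = 30
LF_Regulatory filing = LS_Distribution setup = 36; LS_Regulatory filing = 36−5 = 31
LF_Packaging design = LS_Distribution setup = 36; LS_Packaging design = 36−14 = 22
LF_QA = LS_Distribution setup = 36; LS_QA = 36−11 = 25
LF_Pilot run = min(LS_Packaging design=22, LS_Sales training=31) = 22; LS_Pilot run = 22−12 = 10
LF_Supplier sourcing = LS_QA = 25; LS_Supplier sourcing = 25−10 = 15
LF_Tooling = min(LS_Pilot run=10, LS_Regulatory filing=31, LS_Distribution setup=36) = 10; LS_Tooling = 10−9 = 1
LF_User testing = min(LS_Supplier sourcing=15, LS_Pilot run=10, LS_QA=25, LS_Marketing collateral=30) = 10; LS_User testing = 10−10 = 0
Slack_QA = LS_QA − ES_QA = 25 − 20 = 5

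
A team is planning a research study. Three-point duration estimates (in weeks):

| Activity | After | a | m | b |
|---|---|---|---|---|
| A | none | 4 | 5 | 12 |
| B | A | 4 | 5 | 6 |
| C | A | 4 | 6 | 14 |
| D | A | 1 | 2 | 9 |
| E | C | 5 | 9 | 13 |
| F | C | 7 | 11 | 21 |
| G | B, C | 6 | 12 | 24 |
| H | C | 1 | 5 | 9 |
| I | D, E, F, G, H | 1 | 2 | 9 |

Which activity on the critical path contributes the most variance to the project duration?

G

te_A = (4 + 4·5 + 12)/6 = 36/6 = 6; σ²_A = ((12−4)/6)² = 1.778
te_B = (4 + 4·5 + 6)/6 = 30/6 = 5; σ²_B = ((6−4)/6)² = 0.111
te_C = (4 + 4·6 + 14)/6 = 42/6 = 7; σ²_C = ((14−4)/6)² = 2.778
te_D = (1 + 4·2 + 9)/6 = 18/6 = 3; σ²_D = ((9−1)/6)² = 1.778
te_E = (5 + 4·9 + 13)/6 = 54/6 = 9; σ²_E = ((13−5)/6)² = 1.778
te_F = (7 + 4·11 + 21)/6 = 72/6 = 12; σ²_F = ((21−7)/6)² = 5.444
te_G = (6 + 4·12 + 24)/6 = 78/6 = 13; σ²_G = ((24−6)/6)² = 9.000
te_H = (1 + 4·5 + 9)/6 = 30/6 = 5; σ²_H = ((9−1)/6)² = 1.778
te_I = (1 + 4·2 + 9)/6 = 18/6 = 3; σ²_I = ((9−1)/6)² = 1.778

Forward pass:
ES_A = 0; EF_A = 6
ES_B = 6; EF_B = 6+5 = 11
ES_C = 6; EF_C = 6+7 = 13
ES_D = 6; EF_D = 6+3 = 9
ES_E = 13; EF_E = 13+9 = 22
ES_F = 13; EF_F = 13+12 = 25
ES_G = max(EF_B=11, EF_C=13) = 13; EF_G = 13+13 = 26
ES_H = 13; EF_H = 13+5 = 18
ES_I = max(EF_D=9, EF_E=22, EF_F=25, EF_G=26, EF_H=18) = 26; EF_I = 26+3 = 29
Expected project duration μ = 29 weeks. Critical path: A → C → G → I.

Variances on critical path: σ²_A=1.778, σ²_C=2.778, σ²_G=9.000, σ²_I=1.778.
Largest is σ²_G = 9.000.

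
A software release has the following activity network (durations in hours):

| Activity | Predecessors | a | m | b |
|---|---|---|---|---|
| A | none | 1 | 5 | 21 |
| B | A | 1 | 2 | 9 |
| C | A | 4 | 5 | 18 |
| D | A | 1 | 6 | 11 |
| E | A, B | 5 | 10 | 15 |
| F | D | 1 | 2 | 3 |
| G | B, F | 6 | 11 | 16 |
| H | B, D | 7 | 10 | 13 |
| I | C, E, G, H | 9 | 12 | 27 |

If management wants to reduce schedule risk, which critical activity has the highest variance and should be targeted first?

te_A = (1 + 4·5 + 21)/6 = 42/6 = 7; σ²_A = ((21−1)/6)² = 11.111
te_B = (1 + 4·2 + 9)/6 = 18/6 = 3; σ²_B = ((9−1)/6)² = 1.778
te_C = (4 + 4·5 + 18)/6 = 42/6 = 7; σ²_C = ((18−4)/6)² = 5.444
te_D = (1 + 4·6 + 11)/6 = 36/6 = 6; σ²_D = ((11−1)/6)² = 2.778
te_E = (5 + 4·10 + 15)/6 = 60/6 = 10; σ²_E = ((15−5)/6)² = 2.778
te_F = (1 + 4·2 + 3)/6 = 12/6 = 2; σ²_F = ((3−1)/6)² = 0.111
te_G = (6 + 4·11 + 16)/6 = 66/6 = 11; σ²_G = ((16−6)/6)² = 2.778
te_H = (7 + 4·10 + 13)/6 = 60/6 = 10; σ²_H = ((13−7)/6)² = 1.000
te_I = (9 + 4·12 + 27)/6 = 84/6 = 14; σ²_I = ((27−9)/6)² = 9.000

Forward pass:
ES_A = 0; EF_A = 7
ES_B = 7; EF_B = 7+3 = 10
ES_C = 7; EF_C = 7+7 = 14
ES_D = 7; EF_D = 7+6 = 13
ES_E = max(EF_A=7, EF_B=10) = 10; EF_E = 10+10 = 20
ES_F = 13; EF_F = 13+2 = 15
ES_G = max(EF_B=10, EF_F=15) = 15; EF_G = 15+11 = 26
ES_H = max(EF_B=10, EF_D=13) = 13; EF_H = 13+10 = 23
ES_I = max(EF_C=14, EF_E=20, EF_G=26, EF_H=23) = 26; EF_I = 26+14 = 40
Expected project duration μ = 40 hours. Critical path: A → D → F → G → I.

Variances on critical path: σ²_A=11.111, σ²_D=2.778, σ²_F=0.111, σ²_G=2.778, σ²_I=9.000.
Largest is σ²_A = 11.111.

A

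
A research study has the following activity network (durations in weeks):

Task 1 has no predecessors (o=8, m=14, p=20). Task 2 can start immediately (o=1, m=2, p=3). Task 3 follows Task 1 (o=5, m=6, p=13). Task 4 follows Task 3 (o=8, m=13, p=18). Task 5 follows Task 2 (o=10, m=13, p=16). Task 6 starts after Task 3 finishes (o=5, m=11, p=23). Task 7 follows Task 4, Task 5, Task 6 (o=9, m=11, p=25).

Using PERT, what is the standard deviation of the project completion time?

3.96 weeks

te_Task 1 = (8 + 4·14 + 20)/6 = 84/6 = 14; σ²_Task 1 = ((20−8)/6)² = 4.000
te_Task 2 = (1 + 4·2 + 3)/6 = 12/6 = 2; σ²_Task 2 = ((3−1)/6)² = 0.111
te_Task 3 = (5 + 4·6 + 13)/6 = 42/6 = 7; σ²_Task 3 = ((13−5)/6)² = 1.778
te_Task 4 = (8 + 4·13 + 18)/6 = 78/6 = 13; σ²_Task 4 = ((18−8)/6)² = 2.778
te_Task 5 = (10 + 4·13 + 16)/6 = 78/6 = 13; σ²_Task 5 = ((16−10)/6)² = 1.000
te_Task 6 = (5 + 4·11 + 23)/6 = 72/6 = 12; σ²_Task 6 = ((23−5)/6)² = 9.000
te_Task 7 = (9 + 4·11 + 25)/6 = 78/6 = 13; σ²_Task 7 = ((25−9)/6)² = 7.111

Forward pass:
ES_Task 1 = 0; EF_Task 1 = 14
ES_Task 2 = 0; EF_Task 2 = 2
ES_Task 3 = 14; EF_Task 3 = 14+7 = 21
ES_Task 4 = 21; EF_Task 4 = 21+13 = 34
ES_Task 5 = 2; EF_Task 5 = 2+13 = 15
ES_Task 6 = 21; EF_Task 6 = 21+12 = 33
ES_Task 7 = max(EF_Task 4=34, EF_Task 5=15, EF_Task 6=33) = 34; EF_Task 7 = 34+13 = 47
Expected project duration μ = 47 weeks. Critical path: Task 1 → Task 3 → Task 4 → Task 7.

Variance along critical path = 4.000 + 1.778 + 2.778 + 7.111 = 15.667
σ = √15.667 = 3.958 weeks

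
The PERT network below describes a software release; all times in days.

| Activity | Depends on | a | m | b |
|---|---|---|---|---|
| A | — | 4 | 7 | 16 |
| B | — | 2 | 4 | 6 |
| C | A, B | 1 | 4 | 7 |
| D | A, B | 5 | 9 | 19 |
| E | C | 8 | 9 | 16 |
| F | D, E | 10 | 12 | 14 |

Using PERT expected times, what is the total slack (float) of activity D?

4 days

te_A = (4 + 4·7 + 16)/6 = 48/6 = 8
te_B = (2 + 4·4 + 6)/6 = 24/6 = 4
te_C = (1 + 4·4 + 7)/6 = 24/6 = 4
te_D = (5 + 4·9 + 19)/6 = 60/6 = 10
te_E = (8 + 4·9 + 16)/6 = 60/6 = 10
te_F = (10 + 4·12 + 14)/6 = 72/6 = 12

Forward pass:
ES_A = 0; EF_A = 8
ES_B = 0; EF_B = 4
ES_C = max(EF_A=8, EF_B=4) = 8; EF_C = 8+4 = 12
ES_D = max(EF_A=8, EF_B=4) = 8; EF_D = 8+10 = 18
ES_E = 12; EF_E = 12+10 = 22
ES_F = max(EF_D=18, EF_E=22) = 22; EF_F = 22+12 = 34
Expected project duration μ = 34 days. Critical path: A → C → E → F.

Backward pass:
LF_F = 34; LS_F = 34−12 = 22
LF_E = LS_F = 22; LS_E = 22−10 = 12
LF_D = LS_F = 22; LS_D = 22−10 = 12
LF_C = LS_E = 12; LS_C = 12−4 = 8
LF_B = min(LS_C=8, LS_D=12) = 8; LS_B = 8−4 = 4
LF_A = min(LS_C=8, LS_D=12) = 8; LS_A = 8−8 = 0
Slack_D = LS_D − ES_D = 12 − 8 = 4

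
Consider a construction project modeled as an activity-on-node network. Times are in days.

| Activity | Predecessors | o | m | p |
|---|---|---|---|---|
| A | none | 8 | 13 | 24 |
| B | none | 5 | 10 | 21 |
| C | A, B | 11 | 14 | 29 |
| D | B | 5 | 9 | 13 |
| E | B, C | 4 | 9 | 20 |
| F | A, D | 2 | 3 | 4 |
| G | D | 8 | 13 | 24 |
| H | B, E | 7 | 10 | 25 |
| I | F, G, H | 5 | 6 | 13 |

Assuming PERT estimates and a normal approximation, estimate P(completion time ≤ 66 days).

0.885

te_A = (8 + 4·13 + 24)/6 = 84/6 = 14; σ²_A = ((24−8)/6)² = 7.111
te_B = (5 + 4·10 + 21)/6 = 66/6 = 11; σ²_B = ((21−5)/6)² = 7.111
te_C = (11 + 4·14 + 29)/6 = 96/6 = 16; σ²_C = ((29−11)/6)² = 9.000
te_D = (5 + 4·9 + 13)/6 = 54/6 = 9; σ²_D = ((13−5)/6)² = 1.778
te_E = (4 + 4·9 + 20)/6 = 60/6 = 10; σ²_E = ((20−4)/6)² = 7.111
te_F = (2 + 4·3 + 4)/6 = 18/6 = 3; σ²_F = ((4−2)/6)² = 0.111
te_G = (8 + 4·13 + 24)/6 = 84/6 = 14; σ²_G = ((24−8)/6)² = 7.111
te_H = (7 + 4·10 + 25)/6 = 72/6 = 12; σ²_H = ((25−7)/6)² = 9.000
te_I = (5 + 4·6 + 13)/6 = 42/6 = 7; σ²_I = ((13−5)/6)² = 1.778

Forward pass:
ES_A = 0; EF_A = 14
ES_B = 0; EF_B = 11
ES_C = max(EF_A=14, EF_B=11) = 14; EF_C = 14+16 = 30
ES_D = 11; EF_D = 11+9 = 20
ES_E = max(EF_B=11, EF_C=30) = 30; EF_E = 30+10 = 40
ES_F = max(EF_A=14, EF_D=20) = 20; EF_F = 20+3 = 23
ES_G = 20; EF_G = 20+14 = 34
ES_H = max(EF_B=11, EF_E=40) = 40; EF_H = 40+12 = 52
ES_I = max(EF_F=23, EF_G=34, EF_H=52) = 52; EF_I = 52+7 = 59
Expected project duration μ = 59 days. Critical path: A → C → E → H → I.

Variance along critical path = 7.111 + 9.000 + 7.111 + 9.000 + 1.778 = 34.000; σ = √34.000 = 5.831 days.
Z = (66 − 59) / 5.831 = 1.200
P(T ≤ 66) = Φ(1.200) ≈ 0.885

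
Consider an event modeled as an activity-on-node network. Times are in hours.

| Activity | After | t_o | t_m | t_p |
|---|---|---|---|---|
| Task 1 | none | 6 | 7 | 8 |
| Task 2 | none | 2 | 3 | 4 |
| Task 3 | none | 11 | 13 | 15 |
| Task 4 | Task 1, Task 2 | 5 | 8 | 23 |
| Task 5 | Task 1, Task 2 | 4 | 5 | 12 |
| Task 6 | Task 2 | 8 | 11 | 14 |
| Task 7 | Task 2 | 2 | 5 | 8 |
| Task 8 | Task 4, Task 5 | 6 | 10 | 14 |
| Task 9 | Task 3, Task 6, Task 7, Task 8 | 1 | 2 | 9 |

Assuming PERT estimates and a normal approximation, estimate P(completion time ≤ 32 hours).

te_Task 1 = (6 + 4·7 + 8)/6 = 42/6 = 7; σ²_Task 1 = ((8−6)/6)² = 0.111
te_Task 2 = (2 + 4·3 + 4)/6 = 18/6 = 3; σ²_Task 2 = ((4−2)/6)² = 0.111
te_Task 3 = (11 + 4·13 + 15)/6 = 78/6 = 13; σ²_Task 3 = ((15−11)/6)² = 0.444
te_Task 4 = (5 + 4·8 + 23)/6 = 60/6 = 10; σ²_Task 4 = ((23−5)/6)² = 9.000
te_Task 5 = (4 + 4·5 + 12)/6 = 36/6 = 6; σ²_Task 5 = ((12−4)/6)² = 1.778
te_Task 6 = (8 + 4·11 + 14)/6 = 66/6 = 11; σ²_Task 6 = ((14−8)/6)² = 1.000
te_Task 7 = (2 + 4·5 + 8)/6 = 30/6 = 5; σ²_Task 7 = ((8−2)/6)² = 1.000
te_Task 8 = (6 + 4·10 + 14)/6 = 60/6 = 10; σ²_Task 8 = ((14−6)/6)² = 1.778
te_Task 9 = (1 + 4·2 + 9)/6 = 18/6 = 3; σ²_Task 9 = ((9−1)/6)² = 1.778

Forward pass:
ES_Task 1 = 0; EF_Task 1 = 7
ES_Task 2 = 0; EF_Task 2 = 3
ES_Task 3 = 0; EF_Task 3 = 13
ES_Task 4 = max(EF_Task 1=7, EF_Task 2=3) = 7; EF_Task 4 = 7+10 = 17
ES_Task 5 = max(EF_Task 1=7, EF_Task 2=3) = 7; EF_Task 5 = 7+6 = 13
ES_Task 6 = 3; EF_Task 6 = 3+11 = 14
ES_Task 7 = 3; EF_Task 7 = 3+5 = 8
ES_Task 8 = max(EF_Task 4=17, EF_Task 5=13) = 17; EF_Task 8 = 17+10 = 27
ES_Task 9 = max(EF_Task 3=13, EF_Task 6=14, EF_Task 7=8, EF_Task 8=27) = 27; EF_Task 9 = 27+3 = 30
Expected project duration μ = 30 hours. Critical path: Task 1 → Task 4 → Task 8 → Task 9.

Variance along critical path = 0.111 + 9.000 + 1.778 + 1.778 = 12.667; σ = √12.667 = 3.559 hours.
Z = (32 − 30) / 3.559 = 0.562
P(T ≤ 32) = Φ(0.562) ≈ 0.713

0.713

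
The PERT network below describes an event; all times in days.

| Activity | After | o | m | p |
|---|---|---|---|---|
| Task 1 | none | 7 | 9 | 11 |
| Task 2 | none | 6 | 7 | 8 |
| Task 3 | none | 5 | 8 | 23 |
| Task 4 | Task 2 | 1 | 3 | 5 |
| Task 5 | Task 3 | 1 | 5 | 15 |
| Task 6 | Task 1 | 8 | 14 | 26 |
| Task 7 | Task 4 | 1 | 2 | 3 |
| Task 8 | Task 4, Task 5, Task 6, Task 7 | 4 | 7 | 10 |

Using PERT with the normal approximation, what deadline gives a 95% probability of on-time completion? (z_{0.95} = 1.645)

36.3 days

te_Task 1 = (7 + 4·9 + 11)/6 = 54/6 = 9; σ²_Task 1 = ((11−7)/6)² = 0.444
te_Task 2 = (6 + 4·7 + 8)/6 = 42/6 = 7; σ²_Task 2 = ((8−6)/6)² = 0.111
te_Task 3 = (5 + 4·8 + 23)/6 = 60/6 = 10; σ²_Task 3 = ((23−5)/6)² = 9.000
te_Task 4 = (1 + 4·3 + 5)/6 = 18/6 = 3; σ²_Task 4 = ((5−1)/6)² = 0.444
te_Task 5 = (1 + 4·5 + 15)/6 = 36/6 = 6; σ²_Task 5 = ((15−1)/6)² = 5.444
te_Task 6 = (8 + 4·14 + 26)/6 = 90/6 = 15; σ²_Task 6 = ((26−8)/6)² = 9.000
te_Task 7 = (1 + 4·2 + 3)/6 = 12/6 = 2; σ²_Task 7 = ((3−1)/6)² = 0.111
te_Task 8 = (4 + 4·7 + 10)/6 = 42/6 = 7; σ²_Task 8 = ((10−4)/6)² = 1.000

Forward pass:
ES_Task 1 = 0; EF_Task 1 = 9
ES_Task 2 = 0; EF_Task 2 = 7
ES_Task 3 = 0; EF_Task 3 = 10
ES_Task 4 = 7; EF_Task 4 = 7+3 = 10
ES_Task 5 = 10; EF_Task 5 = 10+6 = 16
ES_Task 6 = 9; EF_Task 6 = 9+15 = 24
ES_Task 7 = 10; EF_Task 7 = 10+2 = 12
ES_Task 8 = max(EF_Task 4=10, EF_Task 5=16, EF_Task 6=24, EF_Task 7=12) = 24; EF_Task 8 = 24+7 = 31
Expected project duration μ = 31 days. Critical path: Task 1 → Task 6 → Task 8.

Variance along critical path = 0.444 + 9.000 + 1.000 = 10.444; σ = 3.232 days.
D = μ + z·σ = 31 + 1.645·3.232 = 36.3 days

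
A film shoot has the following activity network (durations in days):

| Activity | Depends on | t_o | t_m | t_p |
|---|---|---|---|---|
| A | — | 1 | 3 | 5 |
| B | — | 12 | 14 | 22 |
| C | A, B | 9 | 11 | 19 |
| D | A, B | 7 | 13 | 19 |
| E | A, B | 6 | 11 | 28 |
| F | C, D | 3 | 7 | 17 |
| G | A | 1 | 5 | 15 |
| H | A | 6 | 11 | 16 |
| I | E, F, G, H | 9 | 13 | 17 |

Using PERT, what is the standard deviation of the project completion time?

te_A = (1 + 4·3 + 5)/6 = 18/6 = 3; σ²_A = ((5−1)/6)² = 0.444
te_B = (12 + 4·14 + 22)/6 = 90/6 = 15; σ²_B = ((22−12)/6)² = 2.778
te_C = (9 + 4·11 + 19)/6 = 72/6 = 12; σ²_C = ((19−9)/6)² = 2.778
te_D = (7 + 4·13 + 19)/6 = 78/6 = 13; σ²_D = ((19−7)/6)² = 4.000
te_E = (6 + 4·11 + 28)/6 = 78/6 = 13; σ²_E = ((28−6)/6)² = 13.444
te_F = (3 + 4·7 + 17)/6 = 48/6 = 8; σ²_F = ((17−3)/6)² = 5.444
te_G = (1 + 4·5 + 15)/6 = 36/6 = 6; σ²_G = ((15−1)/6)² = 5.444
te_H = (6 + 4·11 + 16)/6 = 66/6 = 11; σ²_H = ((16−6)/6)² = 2.778
te_I = (9 + 4·13 + 17)/6 = 78/6 = 13; σ²_I = ((17−9)/6)² = 1.778

Forward pass:
ES_A = 0; EF_A = 3
ES_B = 0; EF_B = 15
ES_C = max(EF_A=3, EF_B=15) = 15; EF_C = 15+12 = 27
ES_D = max(EF_A=3, EF_B=15) = 15; EF_D = 15+13 = 28
ES_E = max(EF_A=3, EF_B=15) = 15; EF_E = 15+13 = 28
ES_F = max(EF_C=27, EF_D=28) = 28; EF_F = 28+8 = 36
ES_G = 3; EF_G = 3+6 = 9
ES_H = 3; EF_H = 3+11 = 14
ES_I = max(EF_E=28, EF_F=36, EF_G=9, EF_H=14) = 36; EF_I = 36+13 = 49
Expected project duration μ = 49 days. Critical path: B → D → F → I.

Variance along critical path = 2.778 + 4.000 + 5.444 + 1.778 = 14.000
σ = √14.000 = 3.742 days

3.74 days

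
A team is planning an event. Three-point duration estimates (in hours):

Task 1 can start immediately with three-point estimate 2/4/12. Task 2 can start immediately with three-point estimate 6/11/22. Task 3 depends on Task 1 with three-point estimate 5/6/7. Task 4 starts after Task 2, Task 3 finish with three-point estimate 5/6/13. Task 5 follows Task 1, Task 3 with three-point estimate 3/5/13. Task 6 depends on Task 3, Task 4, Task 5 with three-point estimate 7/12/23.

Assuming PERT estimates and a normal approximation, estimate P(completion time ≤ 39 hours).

0.960

te_Task 1 = (2 + 4·4 + 12)/6 = 30/6 = 5; σ²_Task 1 = ((12−2)/6)² = 2.778
te_Task 2 = (6 + 4·11 + 22)/6 = 72/6 = 12; σ²_Task 2 = ((22−6)/6)² = 7.111
te_Task 3 = (5 + 4·6 + 7)/6 = 36/6 = 6; σ²_Task 3 = ((7−5)/6)² = 0.111
te_Task 4 = (5 + 4·6 + 13)/6 = 42/6 = 7; σ²_Task 4 = ((13−5)/6)² = 1.778
te_Task 5 = (3 + 4·5 + 13)/6 = 36/6 = 6; σ²_Task 5 = ((13−3)/6)² = 2.778
te_Task 6 = (7 + 4·12 + 23)/6 = 78/6 = 13; σ²_Task 6 = ((23−7)/6)² = 7.111

Forward pass:
ES_Task 1 = 0; EF_Task 1 = 5
ES_Task 2 = 0; EF_Task 2 = 12
ES_Task 3 = 5; EF_Task 3 = 5+6 = 11
ES_Task 4 = max(EF_Task 2=12, EF_Task 3=11) = 12; EF_Task 4 = 12+7 = 19
ES_Task 5 = max(EF_Task 1=5, EF_Task 3=11) = 11; EF_Task 5 = 11+6 = 17
ES_Task 6 = max(EF_Task 3=11, EF_Task 4=19, EF_Task 5=17) = 19; EF_Task 6 = 19+13 = 32
Expected project duration μ = 32 hours. Critical path: Task 2 → Task 4 → Task 6.

Variance along critical path = 7.111 + 1.778 + 7.111 = 16.000; σ = √16.000 = 4.000 hours.
Z = (39 − 32) / 4.000 = 1.750
P(T ≤ 39) = Φ(1.750) ≈ 0.960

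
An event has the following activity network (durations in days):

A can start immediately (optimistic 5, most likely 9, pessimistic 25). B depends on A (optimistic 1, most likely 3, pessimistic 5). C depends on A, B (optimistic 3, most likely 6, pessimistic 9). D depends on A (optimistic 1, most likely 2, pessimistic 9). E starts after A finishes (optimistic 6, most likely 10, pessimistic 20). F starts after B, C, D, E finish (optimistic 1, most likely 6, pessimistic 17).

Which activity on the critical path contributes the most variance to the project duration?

te_A = (5 + 4·9 + 25)/6 = 66/6 = 11; σ²_A = ((25−5)/6)² = 11.111
te_B = (1 + 4·3 + 5)/6 = 18/6 = 3; σ²_B = ((5−1)/6)² = 0.444
te_C = (3 + 4·6 + 9)/6 = 36/6 = 6; σ²_C = ((9−3)/6)² = 1.000
te_D = (1 + 4·2 + 9)/6 = 18/6 = 3; σ²_D = ((9−1)/6)² = 1.778
te_E = (6 + 4·10 + 20)/6 = 66/6 = 11; σ²_E = ((20−6)/6)² = 5.444
te_F = (1 + 4·6 + 17)/6 = 42/6 = 7; σ²_F = ((17−1)/6)² = 7.111

Forward pass:
ES_A = 0; EF_A = 11
ES_B = 11; EF_B = 11+3 = 14
ES_C = max(EF_A=11, EF_B=14) = 14; EF_C = 14+6 = 20
ES_D = 11; EF_D = 11+3 = 14
ES_E = 11; EF_E = 11+11 = 22
ES_F = max(EF_B=14, EF_C=20, EF_D=14, EF_E=22) = 22; EF_F = 22+7 = 29
Expected project duration μ = 29 days. Critical path: A → E → F.

Variances on critical path: σ²_A=11.111, σ²_E=5.444, σ²_F=7.111.
Largest is σ²_A = 11.111.

A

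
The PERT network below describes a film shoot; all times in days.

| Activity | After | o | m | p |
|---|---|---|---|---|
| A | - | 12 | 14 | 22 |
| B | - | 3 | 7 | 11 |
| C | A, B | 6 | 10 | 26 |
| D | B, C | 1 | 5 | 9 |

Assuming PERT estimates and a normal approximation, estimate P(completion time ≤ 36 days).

te_A = (12 + 4·14 + 22)/6 = 90/6 = 15; σ²_A = ((22−12)/6)² = 2.778
te_B = (3 + 4·7 + 11)/6 = 42/6 = 7; σ²_B = ((11−3)/6)² = 1.778
te_C = (6 + 4·10 + 26)/6 = 72/6 = 12; σ²_C = ((26−6)/6)² = 11.111
te_D = (1 + 4·5 + 9)/6 = 30/6 = 5; σ²_D = ((9−1)/6)² = 1.778

Forward pass:
ES_A = 0; EF_A = 15
ES_B = 0; EF_B = 7
ES_C = max(EF_A=15, EF_B=7) = 15; EF_C = 15+12 = 27
ES_D = max(EF_B=7, EF_C=27) = 27; EF_D = 27+5 = 32
Expected project duration μ = 32 days. Critical path: A → C → D.

Variance along critical path = 2.778 + 11.111 + 1.778 = 15.667; σ = √15.667 = 3.958 days.
Z = (36 − 32) / 3.958 = 1.011
P(T ≤ 36) = Φ(1.011) ≈ 0.844

0.844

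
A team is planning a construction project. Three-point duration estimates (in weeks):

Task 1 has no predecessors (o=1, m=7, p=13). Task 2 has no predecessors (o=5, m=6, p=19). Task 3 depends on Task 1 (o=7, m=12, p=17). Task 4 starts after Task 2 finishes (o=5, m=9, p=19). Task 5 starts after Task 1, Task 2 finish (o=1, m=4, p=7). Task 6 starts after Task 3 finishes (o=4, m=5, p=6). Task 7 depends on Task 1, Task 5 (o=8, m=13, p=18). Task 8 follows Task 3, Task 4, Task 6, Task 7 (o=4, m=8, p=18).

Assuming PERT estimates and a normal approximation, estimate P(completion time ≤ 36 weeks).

te_Task 1 = (1 + 4·7 + 13)/6 = 42/6 = 7; σ²_Task 1 = ((13−1)/6)² = 4.000
te_Task 2 = (5 + 4·6 + 19)/6 = 48/6 = 8; σ²_Task 2 = ((19−5)/6)² = 5.444
te_Task 3 = (7 + 4·12 + 17)/6 = 72/6 = 12; σ²_Task 3 = ((17−7)/6)² = 2.778
te_Task 4 = (5 + 4·9 + 19)/6 = 60/6 = 10; σ²_Task 4 = ((19−5)/6)² = 5.444
te_Task 5 = (1 + 4·4 + 7)/6 = 24/6 = 4; σ²_Task 5 = ((7−1)/6)² = 1.000
te_Task 6 = (4 + 4·5 + 6)/6 = 30/6 = 5; σ²_Task 6 = ((6−4)/6)² = 0.111
te_Task 7 = (8 + 4·13 + 18)/6 = 78/6 = 13; σ²_Task 7 = ((18−8)/6)² = 2.778
te_Task 8 = (4 + 4·8 + 18)/6 = 54/6 = 9; σ²_Task 8 = ((18−4)/6)² = 5.444

Forward pass:
ES_Task 1 = 0; EF_Task 1 = 7
ES_Task 2 = 0; EF_Task 2 = 8
ES_Task 3 = 7; EF_Task 3 = 7+12 = 19
ES_Task 4 = 8; EF_Task 4 = 8+10 = 18
ES_Task 5 = max(EF_Task 1=7, EF_Task 2=8) = 8; EF_Task 5 = 8+4 = 12
ES_Task 6 = 19; EF_Task 6 = 19+5 = 24
ES_Task 7 = max(EF_Task 1=7, EF_Task 5=12) = 12; EF_Task 7 = 12+13 = 25
ES_Task 8 = max(EF_Task 3=19, EF_Task 4=18, EF_Task 6=24, EF_Task 7=25) = 25; EF_Task 8 = 25+9 = 34
Expected project duration μ = 34 weeks. Critical path: Task 2 → Task 5 → Task 7 → Task 8.

Variance along critical path = 5.444 + 1.000 + 2.778 + 5.444 = 14.667; σ = √14.667 = 3.830 weeks.
Z = (36 − 34) / 3.830 = 0.522
P(T ≤ 36) = Φ(0.522) ≈ 0.699

0.699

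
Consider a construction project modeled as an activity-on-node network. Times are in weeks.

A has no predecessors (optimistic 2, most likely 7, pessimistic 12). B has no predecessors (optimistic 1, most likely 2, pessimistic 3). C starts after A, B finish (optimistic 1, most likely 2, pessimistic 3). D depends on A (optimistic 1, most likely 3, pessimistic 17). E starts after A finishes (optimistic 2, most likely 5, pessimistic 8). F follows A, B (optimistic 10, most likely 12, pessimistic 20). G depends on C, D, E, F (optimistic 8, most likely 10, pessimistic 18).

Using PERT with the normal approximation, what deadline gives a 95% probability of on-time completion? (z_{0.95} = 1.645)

te_A = (2 + 4·7 + 12)/6 = 42/6 = 7; σ²_A = ((12−2)/6)² = 2.778
te_B = (1 + 4·2 + 3)/6 = 12/6 = 2; σ²_B = ((3−1)/6)² = 0.111
te_C = (1 + 4·2 + 3)/6 = 12/6 = 2; σ²_C = ((3−1)/6)² = 0.111
te_D = (1 + 4·3 + 17)/6 = 30/6 = 5; σ²_D = ((17−1)/6)² = 7.111
te_E = (2 + 4·5 + 8)/6 = 30/6 = 5; σ²_E = ((8−2)/6)² = 1.000
te_F = (10 + 4·12 + 20)/6 = 78/6 = 13; σ²_F = ((20−10)/6)² = 2.778
te_G = (8 + 4·10 + 18)/6 = 66/6 = 11; σ²_G = ((18−8)/6)² = 2.778

Forward pass:
ES_A = 0; EF_A = 7
ES_B = 0; EF_B = 2
ES_C = max(EF_A=7, EF_B=2) = 7; EF_C = 7+2 = 9
ES_D = 7; EF_D = 7+5 = 12
ES_E = 7; EF_E = 7+5 = 12
ES_F = max(EF_A=7, EF_B=2) = 7; EF_F = 7+13 = 20
ES_G = max(EF_C=9, EF_D=12, EF_E=12, EF_F=20) = 20; EF_G = 20+11 = 31
Expected project duration μ = 31 weeks. Critical path: A → F → G.

Variance along critical path = 2.778 + 2.778 + 2.778 = 8.333; σ = 2.887 weeks.
D = μ + z·σ = 31 + 1.645·2.887 = 35.7 weeks

35.7 weeks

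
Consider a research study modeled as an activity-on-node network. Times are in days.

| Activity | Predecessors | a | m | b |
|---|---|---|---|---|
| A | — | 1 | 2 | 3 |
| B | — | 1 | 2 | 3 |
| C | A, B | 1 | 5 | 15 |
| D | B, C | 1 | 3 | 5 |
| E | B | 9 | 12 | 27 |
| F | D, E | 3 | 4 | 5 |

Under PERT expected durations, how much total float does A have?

te_A = (1 + 4·2 + 3)/6 = 12/6 = 2
te_B = (1 + 4·2 + 3)/6 = 12/6 = 2
te_C = (1 + 4·5 + 15)/6 = 36/6 = 6
te_D = (1 + 4·3 + 5)/6 = 18/6 = 3
te_E = (9 + 4·12 + 27)/6 = 84/6 = 14
te_F = (3 + 4·4 + 5)/6 = 24/6 = 4

Forward pass:
ES_A = 0; EF_A = 2
ES_B = 0; EF_B = 2
ES_C = max(EF_A=2, EF_B=2) = 2; EF_C = 2+6 = 8
ES_D = max(EF_B=2, EF_C=8) = 8; EF_D = 8+3 = 11
ES_E = 2; EF_E = 2+14 = 16
ES_F = max(EF_D=11, EF_E=16) = 16; EF_F = 16+4 = 20
Expected project duration μ = 20 days. Critical path: B → E → F.

Backward pass:
LF_F = 20; LS_F = 20−4 = 16
LF_E = LS_F = 16; LS_E = 16−14 = 2
LF_D = LS_F = 16; LS_D = 16−3 = 13
LF_C = LS_D = 13; LS_C = 13−6 = 7
LF_B = min(LS_C=7, LS_D=13, LS_E=2) = 2; LS_B = 2−2 = 0
LF_A = LS_C = 7; LS_A = 7−2 = 5
Slack_A = LS_A − ES_A = 5 − 0 = 5

5 days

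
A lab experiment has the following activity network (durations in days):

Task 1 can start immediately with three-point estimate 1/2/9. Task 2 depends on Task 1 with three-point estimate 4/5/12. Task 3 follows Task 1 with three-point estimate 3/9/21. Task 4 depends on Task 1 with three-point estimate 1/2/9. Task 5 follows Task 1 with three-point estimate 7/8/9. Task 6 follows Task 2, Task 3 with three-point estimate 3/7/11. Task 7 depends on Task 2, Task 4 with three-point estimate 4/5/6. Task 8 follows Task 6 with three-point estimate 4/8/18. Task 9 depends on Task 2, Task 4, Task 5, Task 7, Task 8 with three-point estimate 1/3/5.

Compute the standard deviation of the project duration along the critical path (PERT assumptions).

te_Task 1 = (1 + 4·2 + 9)/6 = 18/6 = 3; σ²_Task 1 = ((9−1)/6)² = 1.778
te_Task 2 = (4 + 4·5 + 12)/6 = 36/6 = 6; σ²_Task 2 = ((12−4)/6)² = 1.778
te_Task 3 = (3 + 4·9 + 21)/6 = 60/6 = 10; σ²_Task 3 = ((21−3)/6)² = 9.000
te_Task 4 = (1 + 4·2 + 9)/6 = 18/6 = 3; σ²_Task 4 = ((9−1)/6)² = 1.778
te_Task 5 = (7 + 4·8 + 9)/6 = 48/6 = 8; σ²_Task 5 = ((9−7)/6)² = 0.111
te_Task 6 = (3 + 4·7 + 11)/6 = 42/6 = 7; σ²_Task 6 = ((11−3)/6)² = 1.778
te_Task 7 = (4 + 4·5 + 6)/6 = 30/6 = 5; σ²_Task 7 = ((6−4)/6)² = 0.111
te_Task 8 = (4 + 4·8 + 18)/6 = 54/6 = 9; σ²_Task 8 = ((18−4)/6)² = 5.444
te_Task 9 = (1 + 4·3 + 5)/6 = 18/6 = 3; σ²_Task 9 = ((5−1)/6)² = 0.444

Forward pass:
ES_Task 1 = 0; EF_Task 1 = 3
ES_Task 2 = 3; EF_Task 2 = 3+6 = 9
ES_Task 3 = 3; EF_Task 3 = 3+10 = 13
ES_Task 4 = 3; EF_Task 4 = 3+3 = 6
ES_Task 5 = 3; EF_Task 5 = 3+8 = 11
ES_Task 6 = max(EF_Task 2=9, EF_Task 3=13) = 13; EF_Task 6 = 13+7 = 20
ES_Task 7 = max(EF_Task 2=9, EF_Task 4=6) = 9; EF_Task 7 = 9+5 = 14
ES_Task 8 = 20; EF_Task 8 = 20+9 = 29
ES_Task 9 = max(EF_Task 2=9, EF_Task 4=6, EF_Task 5=11, EF_Task 7=14, EF_Task 8=29) = 29; EF_Task 9 = 29+3 = 32
Expected project duration μ = 32 days. Critical path: Task 1 → Task 3 → Task 6 → Task 8 → Task 9.

Variance along critical path = 1.778 + 9.000 + 1.778 + 5.444 + 0.444 = 18.444
σ = √18.444 = 4.295 days

4.29 days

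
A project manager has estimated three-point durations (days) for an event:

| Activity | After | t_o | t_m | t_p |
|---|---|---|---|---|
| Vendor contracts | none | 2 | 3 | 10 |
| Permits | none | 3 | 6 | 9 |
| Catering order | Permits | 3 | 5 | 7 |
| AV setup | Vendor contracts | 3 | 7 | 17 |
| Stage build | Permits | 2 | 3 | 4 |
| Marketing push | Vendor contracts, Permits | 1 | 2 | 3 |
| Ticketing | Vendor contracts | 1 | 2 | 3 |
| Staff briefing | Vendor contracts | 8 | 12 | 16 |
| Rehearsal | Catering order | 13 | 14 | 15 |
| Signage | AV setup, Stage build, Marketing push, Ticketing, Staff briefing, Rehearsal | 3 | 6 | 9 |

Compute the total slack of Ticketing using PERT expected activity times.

te_Vendor contracts = (2 + 4·3 + 10)/6 = 24/6 = 4
te_Permits = (3 + 4·6 + 9)/6 = 36/6 = 6
te_Catering order = (3 + 4·5 + 7)/6 = 30/6 = 5
te_AV setup = (3 + 4·7 + 17)/6 = 48/6 = 8
te_Stage build = (2 + 4·3 + 4)/6 = 18/6 = 3
te_Marketing push = (1 + 4·2 + 3)/6 = 12/6 = 2
te_Ticketing = (1 + 4·2 + 3)/6 = 12/6 = 2
te_Staff briefing = (8 + 4·12 + 16)/6 = 72/6 = 12
te_Rehearsal = (13 + 4·14 + 15)/6 = 84/6 = 14
te_Signage = (3 + 4·6 + 9)/6 = 36/6 = 6

Forward pass:
ES_Vendor contracts = 0; EF_Vendor contracts = 4
ES_Permits = 0; EF_Permits = 6
ES_Catering order = 6; EF_Catering order = 6+5 = 11
ES_AV setup = 4; EF_AV setup = 4+8 = 12
ES_Stage build = 6; EF_Stage build = 6+3 = 9
ES_Marketing push = max(EF_Vendor contracts=4, EF_Permits=6) = 6; EF_Marketing push = 6+2 = 8
ES_Ticketing = 4; EF_Ticketing = 4+2 = 6
ES_Staff briefing = 4; EF_Staff briefing = 4+12 = 16
ES_Rehearsal = 11; EF_Rehearsal = 11+14 = 25
ES_Signage = max(EF_AV setup=12, EF_Stage build=9, EF_Marketing push=8, EF_Ticketing=6, EF_Staff briefing=16, EF_Rehearsal=25) = 25; EF_Signage = 25+6 = 31
Expected project duration μ = 31 days. Critical path: Permits → Catering order → Rehearsal → Signage.

Backward pass:
LF_Signage = 31; LS_Signage = 31−6 = 25
LF_Rehearsal = LS_Signage = 25; LS_Rehearsal = 25−14 = 11
LF_Staff briefing = LS_Signage = 25; LS_Staff briefing = 25−12 = 13
LF_Ticketing = LS_Signage = 25; LS_Ticketing = 25−2 = 23
LF_Marketing push = LS_Signage = 25; LS_Marketing push = 25−2 = 23
LF_Stage build = LS_Signage = 25; LS_Stage build = 25−3 = 22
LF_AV setup = LS_Signage = 25; LS_AV setup = 25−8 = 17
LF_Catering order = LS_Rehearsal = 11; LS_Catering order = 11−5 = 6
LF_Permits = min(LS_Catering order=6, LS_Stage build=22, LS_Marketing push=23) = 6; LS_Permits = 6−6 = 0
LF_Vendor contracts = min(LS_AV setup=17, LS_Marketing push=23, LS_Ticketing=23, LS_Staff briefing=13) = 13; LS_Vendor contracts = 13−4 = 9
Slack_Ticketing = LS_Ticketing − ES_Ticketing = 23 − 4 = 19

19 days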